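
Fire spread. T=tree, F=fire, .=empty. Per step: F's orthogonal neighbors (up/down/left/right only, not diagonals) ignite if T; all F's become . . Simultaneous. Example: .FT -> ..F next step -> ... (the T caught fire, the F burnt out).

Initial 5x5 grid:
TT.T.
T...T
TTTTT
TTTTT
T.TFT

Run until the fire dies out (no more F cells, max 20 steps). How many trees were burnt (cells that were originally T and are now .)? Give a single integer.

Step 1: +3 fires, +1 burnt (F count now 3)
Step 2: +3 fires, +3 burnt (F count now 3)
Step 3: +3 fires, +3 burnt (F count now 3)
Step 4: +3 fires, +3 burnt (F count now 3)
Step 5: +2 fires, +3 burnt (F count now 2)
Step 6: +1 fires, +2 burnt (F count now 1)
Step 7: +1 fires, +1 burnt (F count now 1)
Step 8: +1 fires, +1 burnt (F count now 1)
Step 9: +0 fires, +1 burnt (F count now 0)
Fire out after step 9
Initially T: 18, now '.': 24
Total burnt (originally-T cells now '.'): 17

Answer: 17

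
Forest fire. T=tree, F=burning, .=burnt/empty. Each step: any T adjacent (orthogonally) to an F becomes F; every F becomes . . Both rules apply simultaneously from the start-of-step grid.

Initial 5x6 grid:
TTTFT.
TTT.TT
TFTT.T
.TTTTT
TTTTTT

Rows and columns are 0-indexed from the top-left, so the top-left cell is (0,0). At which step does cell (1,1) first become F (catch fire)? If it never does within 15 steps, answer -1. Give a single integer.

Step 1: cell (1,1)='F' (+6 fires, +2 burnt)
  -> target ignites at step 1
Step 2: cell (1,1)='.' (+7 fires, +6 burnt)
Step 3: cell (1,1)='.' (+5 fires, +7 burnt)
Step 4: cell (1,1)='.' (+3 fires, +5 burnt)
Step 5: cell (1,1)='.' (+2 fires, +3 burnt)
Step 6: cell (1,1)='.' (+1 fires, +2 burnt)
Step 7: cell (1,1)='.' (+0 fires, +1 burnt)
  fire out at step 7

1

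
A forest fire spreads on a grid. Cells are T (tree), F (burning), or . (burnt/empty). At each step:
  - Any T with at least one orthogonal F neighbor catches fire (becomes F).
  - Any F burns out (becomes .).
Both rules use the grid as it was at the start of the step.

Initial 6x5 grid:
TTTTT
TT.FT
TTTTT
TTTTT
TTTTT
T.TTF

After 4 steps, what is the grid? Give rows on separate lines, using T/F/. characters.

Step 1: 5 trees catch fire, 2 burn out
  TTTFT
  TT..F
  TTTFT
  TTTTT
  TTTTF
  T.TF.
Step 2: 8 trees catch fire, 5 burn out
  TTF.F
  TT...
  TTF.F
  TTTFF
  TTTF.
  T.F..
Step 3: 4 trees catch fire, 8 burn out
  TF...
  TT...
  TF...
  TTF..
  TTF..
  T....
Step 4: 5 trees catch fire, 4 burn out
  F....
  TF...
  F....
  TF...
  TF...
  T....

F....
TF...
F....
TF...
TF...
T....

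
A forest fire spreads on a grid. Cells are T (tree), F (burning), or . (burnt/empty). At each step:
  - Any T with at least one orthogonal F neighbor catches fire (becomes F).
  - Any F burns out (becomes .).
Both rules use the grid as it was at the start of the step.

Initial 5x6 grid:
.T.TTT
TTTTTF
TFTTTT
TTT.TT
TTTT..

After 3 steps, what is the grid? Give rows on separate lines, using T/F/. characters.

Step 1: 7 trees catch fire, 2 burn out
  .T.TTF
  TFTTF.
  F.FTTF
  TFT.TT
  TTTT..
Step 2: 11 trees catch fire, 7 burn out
  .F.TF.
  F.FF..
  ...FF.
  F.F.TF
  TFTT..
Step 3: 4 trees catch fire, 11 burn out
  ...F..
  ......
  ......
  ....F.
  F.FT..

...F..
......
......
....F.
F.FT..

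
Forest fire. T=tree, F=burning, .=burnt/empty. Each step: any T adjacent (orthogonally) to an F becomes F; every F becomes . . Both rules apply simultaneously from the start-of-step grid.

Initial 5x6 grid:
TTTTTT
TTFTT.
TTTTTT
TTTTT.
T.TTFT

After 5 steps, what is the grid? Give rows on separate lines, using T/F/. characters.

Step 1: 7 trees catch fire, 2 burn out
  TTFTTT
  TF.FT.
  TTFTTT
  TTTTF.
  T.TF.F
Step 2: 10 trees catch fire, 7 burn out
  TF.FTT
  F...F.
  TF.FFT
  TTFF..
  T.F...
Step 3: 5 trees catch fire, 10 burn out
  F...FT
  ......
  F....F
  TF....
  T.....
Step 4: 2 trees catch fire, 5 burn out
  .....F
  ......
  ......
  F.....
  T.....
Step 5: 1 trees catch fire, 2 burn out
  ......
  ......
  ......
  ......
  F.....

......
......
......
......
F.....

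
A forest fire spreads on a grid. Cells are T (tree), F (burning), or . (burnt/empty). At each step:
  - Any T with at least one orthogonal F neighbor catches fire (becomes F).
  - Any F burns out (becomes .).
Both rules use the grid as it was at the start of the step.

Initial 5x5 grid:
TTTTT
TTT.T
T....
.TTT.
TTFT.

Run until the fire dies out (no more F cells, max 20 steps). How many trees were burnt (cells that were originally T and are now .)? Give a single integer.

Step 1: +3 fires, +1 burnt (F count now 3)
Step 2: +3 fires, +3 burnt (F count now 3)
Step 3: +0 fires, +3 burnt (F count now 0)
Fire out after step 3
Initially T: 16, now '.': 15
Total burnt (originally-T cells now '.'): 6

Answer: 6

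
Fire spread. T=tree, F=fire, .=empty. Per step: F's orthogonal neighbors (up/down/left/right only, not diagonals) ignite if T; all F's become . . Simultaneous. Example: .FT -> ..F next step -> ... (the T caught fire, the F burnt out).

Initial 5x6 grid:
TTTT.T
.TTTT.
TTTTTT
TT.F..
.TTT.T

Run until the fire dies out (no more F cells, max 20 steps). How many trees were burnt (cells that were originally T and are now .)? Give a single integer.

Answer: 19

Derivation:
Step 1: +2 fires, +1 burnt (F count now 2)
Step 2: +4 fires, +2 burnt (F count now 4)
Step 3: +6 fires, +4 burnt (F count now 6)
Step 4: +4 fires, +6 burnt (F count now 4)
Step 5: +2 fires, +4 burnt (F count now 2)
Step 6: +1 fires, +2 burnt (F count now 1)
Step 7: +0 fires, +1 burnt (F count now 0)
Fire out after step 7
Initially T: 21, now '.': 28
Total burnt (originally-T cells now '.'): 19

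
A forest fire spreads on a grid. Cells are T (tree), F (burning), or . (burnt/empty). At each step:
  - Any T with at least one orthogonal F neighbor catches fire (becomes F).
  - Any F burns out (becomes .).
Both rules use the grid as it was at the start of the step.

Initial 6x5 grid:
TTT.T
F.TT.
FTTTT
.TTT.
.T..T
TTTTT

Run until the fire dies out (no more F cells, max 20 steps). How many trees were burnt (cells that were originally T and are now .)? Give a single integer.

Answer: 19

Derivation:
Step 1: +2 fires, +2 burnt (F count now 2)
Step 2: +3 fires, +2 burnt (F count now 3)
Step 3: +5 fires, +3 burnt (F count now 5)
Step 4: +4 fires, +5 burnt (F count now 4)
Step 5: +2 fires, +4 burnt (F count now 2)
Step 6: +1 fires, +2 burnt (F count now 1)
Step 7: +1 fires, +1 burnt (F count now 1)
Step 8: +1 fires, +1 burnt (F count now 1)
Step 9: +0 fires, +1 burnt (F count now 0)
Fire out after step 9
Initially T: 20, now '.': 29
Total burnt (originally-T cells now '.'): 19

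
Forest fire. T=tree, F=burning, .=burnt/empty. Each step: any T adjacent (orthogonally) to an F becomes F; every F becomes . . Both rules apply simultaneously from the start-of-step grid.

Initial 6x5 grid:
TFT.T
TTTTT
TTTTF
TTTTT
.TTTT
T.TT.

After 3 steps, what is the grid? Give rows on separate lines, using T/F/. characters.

Step 1: 6 trees catch fire, 2 burn out
  F.F.T
  TFTTF
  TTTF.
  TTTTF
  .TTTT
  T.TT.
Step 2: 8 trees catch fire, 6 burn out
  ....F
  F.FF.
  TFF..
  TTTF.
  .TTTF
  T.TT.
Step 3: 4 trees catch fire, 8 burn out
  .....
  .....
  F....
  TFF..
  .TTF.
  T.TT.

.....
.....
F....
TFF..
.TTF.
T.TT.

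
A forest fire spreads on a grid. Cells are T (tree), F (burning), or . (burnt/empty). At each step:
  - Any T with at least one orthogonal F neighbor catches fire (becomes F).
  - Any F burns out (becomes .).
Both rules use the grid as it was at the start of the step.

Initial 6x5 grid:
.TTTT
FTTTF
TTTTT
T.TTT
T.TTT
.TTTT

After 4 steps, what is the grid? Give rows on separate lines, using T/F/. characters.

Step 1: 5 trees catch fire, 2 burn out
  .TTTF
  .FTF.
  FTTTF
  T.TTT
  T.TTT
  .TTTT
Step 2: 7 trees catch fire, 5 burn out
  .FTF.
  ..F..
  .FTF.
  F.TTF
  T.TTT
  .TTTT
Step 3: 5 trees catch fire, 7 burn out
  ..F..
  .....
  ..F..
  ..TF.
  F.TTF
  .TTTT
Step 4: 3 trees catch fire, 5 burn out
  .....
  .....
  .....
  ..F..
  ..TF.
  .TTTF

.....
.....
.....
..F..
..TF.
.TTTF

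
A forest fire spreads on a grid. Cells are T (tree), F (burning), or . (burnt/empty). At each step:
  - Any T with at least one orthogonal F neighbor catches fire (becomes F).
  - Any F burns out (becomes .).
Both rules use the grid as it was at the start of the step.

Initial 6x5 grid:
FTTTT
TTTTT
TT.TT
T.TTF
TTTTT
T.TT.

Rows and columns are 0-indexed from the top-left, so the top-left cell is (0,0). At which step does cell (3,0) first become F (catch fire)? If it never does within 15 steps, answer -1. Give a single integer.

Step 1: cell (3,0)='T' (+5 fires, +2 burnt)
Step 2: cell (3,0)='T' (+7 fires, +5 burnt)
Step 3: cell (3,0)='F' (+8 fires, +7 burnt)
  -> target ignites at step 3
Step 4: cell (3,0)='.' (+3 fires, +8 burnt)
Step 5: cell (3,0)='.' (+1 fires, +3 burnt)
Step 6: cell (3,0)='.' (+0 fires, +1 burnt)
  fire out at step 6

3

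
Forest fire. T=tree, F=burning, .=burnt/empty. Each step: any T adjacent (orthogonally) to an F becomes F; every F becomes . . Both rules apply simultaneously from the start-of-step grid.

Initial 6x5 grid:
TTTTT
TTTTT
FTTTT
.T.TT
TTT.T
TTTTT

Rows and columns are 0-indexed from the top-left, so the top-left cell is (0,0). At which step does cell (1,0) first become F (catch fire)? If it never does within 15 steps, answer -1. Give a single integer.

Step 1: cell (1,0)='F' (+2 fires, +1 burnt)
  -> target ignites at step 1
Step 2: cell (1,0)='.' (+4 fires, +2 burnt)
Step 3: cell (1,0)='.' (+4 fires, +4 burnt)
Step 4: cell (1,0)='.' (+7 fires, +4 burnt)
Step 5: cell (1,0)='.' (+5 fires, +7 burnt)
Step 6: cell (1,0)='.' (+3 fires, +5 burnt)
Step 7: cell (1,0)='.' (+1 fires, +3 burnt)
Step 8: cell (1,0)='.' (+0 fires, +1 burnt)
  fire out at step 8

1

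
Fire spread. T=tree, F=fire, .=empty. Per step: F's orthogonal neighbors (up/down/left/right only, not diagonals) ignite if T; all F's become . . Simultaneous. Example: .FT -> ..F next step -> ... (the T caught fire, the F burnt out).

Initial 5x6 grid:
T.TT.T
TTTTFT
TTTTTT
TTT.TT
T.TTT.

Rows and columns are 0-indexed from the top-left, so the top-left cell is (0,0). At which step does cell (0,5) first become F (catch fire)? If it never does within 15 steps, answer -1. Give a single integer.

Step 1: cell (0,5)='T' (+3 fires, +1 burnt)
Step 2: cell (0,5)='F' (+6 fires, +3 burnt)
  -> target ignites at step 2
Step 3: cell (0,5)='.' (+5 fires, +6 burnt)
Step 4: cell (0,5)='.' (+4 fires, +5 burnt)
Step 5: cell (0,5)='.' (+4 fires, +4 burnt)
Step 6: cell (0,5)='.' (+1 fires, +4 burnt)
Step 7: cell (0,5)='.' (+1 fires, +1 burnt)
Step 8: cell (0,5)='.' (+0 fires, +1 burnt)
  fire out at step 8

2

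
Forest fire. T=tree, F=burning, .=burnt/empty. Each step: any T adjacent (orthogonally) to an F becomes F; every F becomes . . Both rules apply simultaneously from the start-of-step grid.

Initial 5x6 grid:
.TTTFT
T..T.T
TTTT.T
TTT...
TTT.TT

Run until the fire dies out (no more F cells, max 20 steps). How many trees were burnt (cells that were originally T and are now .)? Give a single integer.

Step 1: +2 fires, +1 burnt (F count now 2)
Step 2: +3 fires, +2 burnt (F count now 3)
Step 3: +3 fires, +3 burnt (F count now 3)
Step 4: +1 fires, +3 burnt (F count now 1)
Step 5: +2 fires, +1 burnt (F count now 2)
Step 6: +3 fires, +2 burnt (F count now 3)
Step 7: +3 fires, +3 burnt (F count now 3)
Step 8: +1 fires, +3 burnt (F count now 1)
Step 9: +0 fires, +1 burnt (F count now 0)
Fire out after step 9
Initially T: 20, now '.': 28
Total burnt (originally-T cells now '.'): 18

Answer: 18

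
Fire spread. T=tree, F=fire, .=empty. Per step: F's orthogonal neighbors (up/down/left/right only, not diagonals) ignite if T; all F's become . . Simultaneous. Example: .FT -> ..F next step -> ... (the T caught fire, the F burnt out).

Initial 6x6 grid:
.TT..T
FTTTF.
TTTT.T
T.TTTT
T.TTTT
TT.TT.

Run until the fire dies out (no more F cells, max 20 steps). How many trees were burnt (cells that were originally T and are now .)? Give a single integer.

Step 1: +3 fires, +2 burnt (F count now 3)
Step 2: +5 fires, +3 burnt (F count now 5)
Step 3: +4 fires, +5 burnt (F count now 4)
Step 4: +4 fires, +4 burnt (F count now 4)
Step 5: +5 fires, +4 burnt (F count now 5)
Step 6: +3 fires, +5 burnt (F count now 3)
Step 7: +0 fires, +3 burnt (F count now 0)
Fire out after step 7
Initially T: 25, now '.': 35
Total burnt (originally-T cells now '.'): 24

Answer: 24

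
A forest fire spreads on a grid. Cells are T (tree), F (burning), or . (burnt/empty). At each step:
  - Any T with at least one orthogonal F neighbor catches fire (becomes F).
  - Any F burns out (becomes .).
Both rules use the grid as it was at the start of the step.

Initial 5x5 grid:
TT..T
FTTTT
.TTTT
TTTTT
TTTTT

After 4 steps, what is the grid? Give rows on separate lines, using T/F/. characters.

Step 1: 2 trees catch fire, 1 burn out
  FT..T
  .FTTT
  .TTTT
  TTTTT
  TTTTT
Step 2: 3 trees catch fire, 2 burn out
  .F..T
  ..FTT
  .FTTT
  TTTTT
  TTTTT
Step 3: 3 trees catch fire, 3 burn out
  ....T
  ...FT
  ..FTT
  TFTTT
  TTTTT
Step 4: 5 trees catch fire, 3 burn out
  ....T
  ....F
  ...FT
  F.FTT
  TFTTT

....T
....F
...FT
F.FTT
TFTTT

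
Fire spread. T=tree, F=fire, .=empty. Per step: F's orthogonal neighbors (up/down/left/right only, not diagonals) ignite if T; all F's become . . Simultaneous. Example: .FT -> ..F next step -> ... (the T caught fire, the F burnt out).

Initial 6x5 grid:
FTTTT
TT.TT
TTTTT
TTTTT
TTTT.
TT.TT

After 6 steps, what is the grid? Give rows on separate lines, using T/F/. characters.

Step 1: 2 trees catch fire, 1 burn out
  .FTTT
  FT.TT
  TTTTT
  TTTTT
  TTTT.
  TT.TT
Step 2: 3 trees catch fire, 2 burn out
  ..FTT
  .F.TT
  FTTTT
  TTTTT
  TTTT.
  TT.TT
Step 3: 3 trees catch fire, 3 burn out
  ...FT
  ...TT
  .FTTT
  FTTTT
  TTTT.
  TT.TT
Step 4: 5 trees catch fire, 3 burn out
  ....F
  ...FT
  ..FTT
  .FTTT
  FTTT.
  TT.TT
Step 5: 5 trees catch fire, 5 burn out
  .....
  ....F
  ...FT
  ..FTT
  .FTT.
  FT.TT
Step 6: 4 trees catch fire, 5 burn out
  .....
  .....
  ....F
  ...FT
  ..FT.
  .F.TT

.....
.....
....F
...FT
..FT.
.F.TT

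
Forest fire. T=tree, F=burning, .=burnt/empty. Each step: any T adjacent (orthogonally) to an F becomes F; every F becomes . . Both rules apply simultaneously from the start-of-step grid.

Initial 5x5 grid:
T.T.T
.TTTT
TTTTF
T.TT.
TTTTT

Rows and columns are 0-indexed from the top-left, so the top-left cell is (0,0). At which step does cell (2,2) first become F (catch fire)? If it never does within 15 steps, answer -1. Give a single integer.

Step 1: cell (2,2)='T' (+2 fires, +1 burnt)
Step 2: cell (2,2)='F' (+4 fires, +2 burnt)
  -> target ignites at step 2
Step 3: cell (2,2)='.' (+4 fires, +4 burnt)
Step 4: cell (2,2)='.' (+5 fires, +4 burnt)
Step 5: cell (2,2)='.' (+2 fires, +5 burnt)
Step 6: cell (2,2)='.' (+1 fires, +2 burnt)
Step 7: cell (2,2)='.' (+0 fires, +1 burnt)
  fire out at step 7

2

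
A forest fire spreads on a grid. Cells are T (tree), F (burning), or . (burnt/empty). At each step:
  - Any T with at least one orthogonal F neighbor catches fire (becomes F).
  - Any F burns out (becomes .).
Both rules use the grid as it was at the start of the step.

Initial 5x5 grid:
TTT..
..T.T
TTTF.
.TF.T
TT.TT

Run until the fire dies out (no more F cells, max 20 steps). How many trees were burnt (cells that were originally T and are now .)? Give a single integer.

Answer: 10

Derivation:
Step 1: +2 fires, +2 burnt (F count now 2)
Step 2: +3 fires, +2 burnt (F count now 3)
Step 3: +3 fires, +3 burnt (F count now 3)
Step 4: +1 fires, +3 burnt (F count now 1)
Step 5: +1 fires, +1 burnt (F count now 1)
Step 6: +0 fires, +1 burnt (F count now 0)
Fire out after step 6
Initially T: 14, now '.': 21
Total burnt (originally-T cells now '.'): 10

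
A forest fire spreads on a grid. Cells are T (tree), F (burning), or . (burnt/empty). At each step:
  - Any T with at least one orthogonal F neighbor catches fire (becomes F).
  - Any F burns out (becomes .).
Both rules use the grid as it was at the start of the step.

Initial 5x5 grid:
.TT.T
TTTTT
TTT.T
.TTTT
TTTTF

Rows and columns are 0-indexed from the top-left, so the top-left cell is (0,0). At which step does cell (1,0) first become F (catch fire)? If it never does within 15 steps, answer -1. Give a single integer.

Step 1: cell (1,0)='T' (+2 fires, +1 burnt)
Step 2: cell (1,0)='T' (+3 fires, +2 burnt)
Step 3: cell (1,0)='T' (+3 fires, +3 burnt)
Step 4: cell (1,0)='T' (+5 fires, +3 burnt)
Step 5: cell (1,0)='T' (+2 fires, +5 burnt)
Step 6: cell (1,0)='T' (+3 fires, +2 burnt)
Step 7: cell (1,0)='F' (+2 fires, +3 burnt)
  -> target ignites at step 7
Step 8: cell (1,0)='.' (+0 fires, +2 burnt)
  fire out at step 8

7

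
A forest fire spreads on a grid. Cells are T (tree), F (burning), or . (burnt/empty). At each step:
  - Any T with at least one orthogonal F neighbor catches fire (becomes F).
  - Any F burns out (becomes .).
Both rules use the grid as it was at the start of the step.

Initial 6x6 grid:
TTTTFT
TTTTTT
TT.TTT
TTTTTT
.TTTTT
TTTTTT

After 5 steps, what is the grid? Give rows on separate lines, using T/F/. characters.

Step 1: 3 trees catch fire, 1 burn out
  TTTF.F
  TTTTFT
  TT.TTT
  TTTTTT
  .TTTTT
  TTTTTT
Step 2: 4 trees catch fire, 3 burn out
  TTF...
  TTTF.F
  TT.TFT
  TTTTTT
  .TTTTT
  TTTTTT
Step 3: 5 trees catch fire, 4 burn out
  TF....
  TTF...
  TT.F.F
  TTTTFT
  .TTTTT
  TTTTTT
Step 4: 5 trees catch fire, 5 burn out
  F.....
  TF....
  TT....
  TTTF.F
  .TTTFT
  TTTTTT
Step 5: 6 trees catch fire, 5 burn out
  ......
  F.....
  TF....
  TTF...
  .TTF.F
  TTTTFT

......
F.....
TF....
TTF...
.TTF.F
TTTTFT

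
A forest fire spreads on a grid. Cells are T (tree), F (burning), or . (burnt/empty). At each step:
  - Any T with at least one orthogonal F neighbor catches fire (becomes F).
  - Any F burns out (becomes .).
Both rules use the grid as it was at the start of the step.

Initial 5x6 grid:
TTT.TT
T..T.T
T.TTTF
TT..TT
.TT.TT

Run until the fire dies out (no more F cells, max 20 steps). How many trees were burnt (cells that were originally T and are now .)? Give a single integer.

Step 1: +3 fires, +1 burnt (F count now 3)
Step 2: +4 fires, +3 burnt (F count now 4)
Step 3: +4 fires, +4 burnt (F count now 4)
Step 4: +0 fires, +4 burnt (F count now 0)
Fire out after step 4
Initially T: 20, now '.': 21
Total burnt (originally-T cells now '.'): 11

Answer: 11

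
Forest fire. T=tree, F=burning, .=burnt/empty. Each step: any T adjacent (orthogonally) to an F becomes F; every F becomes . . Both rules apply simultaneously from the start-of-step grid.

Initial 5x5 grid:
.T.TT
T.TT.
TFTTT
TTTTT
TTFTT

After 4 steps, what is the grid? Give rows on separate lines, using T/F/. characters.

Step 1: 6 trees catch fire, 2 burn out
  .T.TT
  T.TT.
  F.FTT
  TFFTT
  TF.FT
Step 2: 7 trees catch fire, 6 burn out
  .T.TT
  F.FT.
  ...FT
  F..FT
  F...F
Step 3: 3 trees catch fire, 7 burn out
  .T.TT
  ...F.
  ....F
  ....F
  .....
Step 4: 1 trees catch fire, 3 burn out
  .T.FT
  .....
  .....
  .....
  .....

.T.FT
.....
.....
.....
.....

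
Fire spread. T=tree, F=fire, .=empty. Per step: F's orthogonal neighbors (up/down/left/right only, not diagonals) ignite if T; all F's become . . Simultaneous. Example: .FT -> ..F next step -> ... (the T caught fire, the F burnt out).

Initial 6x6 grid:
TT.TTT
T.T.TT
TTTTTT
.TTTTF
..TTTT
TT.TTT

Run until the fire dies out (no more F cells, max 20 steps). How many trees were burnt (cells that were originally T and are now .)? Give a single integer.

Step 1: +3 fires, +1 burnt (F count now 3)
Step 2: +5 fires, +3 burnt (F count now 5)
Step 3: +6 fires, +5 burnt (F count now 6)
Step 4: +5 fires, +6 burnt (F count now 5)
Step 5: +3 fires, +5 burnt (F count now 3)
Step 6: +1 fires, +3 burnt (F count now 1)
Step 7: +1 fires, +1 burnt (F count now 1)
Step 8: +1 fires, +1 burnt (F count now 1)
Step 9: +1 fires, +1 burnt (F count now 1)
Step 10: +0 fires, +1 burnt (F count now 0)
Fire out after step 10
Initially T: 28, now '.': 34
Total burnt (originally-T cells now '.'): 26

Answer: 26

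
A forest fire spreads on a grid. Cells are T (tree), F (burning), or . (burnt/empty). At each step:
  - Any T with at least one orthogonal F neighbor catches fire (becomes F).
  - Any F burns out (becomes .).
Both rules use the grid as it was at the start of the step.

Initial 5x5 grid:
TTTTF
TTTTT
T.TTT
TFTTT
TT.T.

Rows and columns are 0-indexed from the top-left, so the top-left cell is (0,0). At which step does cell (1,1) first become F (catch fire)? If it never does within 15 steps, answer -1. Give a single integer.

Step 1: cell (1,1)='T' (+5 fires, +2 burnt)
Step 2: cell (1,1)='T' (+7 fires, +5 burnt)
Step 3: cell (1,1)='T' (+6 fires, +7 burnt)
Step 4: cell (1,1)='F' (+2 fires, +6 burnt)
  -> target ignites at step 4
Step 5: cell (1,1)='.' (+0 fires, +2 burnt)
  fire out at step 5

4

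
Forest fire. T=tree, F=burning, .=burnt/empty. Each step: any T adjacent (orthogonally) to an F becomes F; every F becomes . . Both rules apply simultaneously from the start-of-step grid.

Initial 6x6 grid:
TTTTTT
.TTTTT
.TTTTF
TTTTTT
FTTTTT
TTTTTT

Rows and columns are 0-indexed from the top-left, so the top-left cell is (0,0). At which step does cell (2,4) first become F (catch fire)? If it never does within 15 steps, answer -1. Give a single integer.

Step 1: cell (2,4)='F' (+6 fires, +2 burnt)
  -> target ignites at step 1
Step 2: cell (2,4)='.' (+8 fires, +6 burnt)
Step 3: cell (2,4)='.' (+10 fires, +8 burnt)
Step 4: cell (2,4)='.' (+5 fires, +10 burnt)
Step 5: cell (2,4)='.' (+2 fires, +5 burnt)
Step 6: cell (2,4)='.' (+1 fires, +2 burnt)
Step 7: cell (2,4)='.' (+0 fires, +1 burnt)
  fire out at step 7

1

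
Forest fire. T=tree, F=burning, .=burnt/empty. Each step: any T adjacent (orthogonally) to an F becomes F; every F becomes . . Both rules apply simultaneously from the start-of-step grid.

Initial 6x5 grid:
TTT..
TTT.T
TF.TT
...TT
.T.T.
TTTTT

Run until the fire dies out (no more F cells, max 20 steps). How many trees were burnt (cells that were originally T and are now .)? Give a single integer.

Step 1: +2 fires, +1 burnt (F count now 2)
Step 2: +3 fires, +2 burnt (F count now 3)
Step 3: +2 fires, +3 burnt (F count now 2)
Step 4: +0 fires, +2 burnt (F count now 0)
Fire out after step 4
Initially T: 19, now '.': 18
Total burnt (originally-T cells now '.'): 7

Answer: 7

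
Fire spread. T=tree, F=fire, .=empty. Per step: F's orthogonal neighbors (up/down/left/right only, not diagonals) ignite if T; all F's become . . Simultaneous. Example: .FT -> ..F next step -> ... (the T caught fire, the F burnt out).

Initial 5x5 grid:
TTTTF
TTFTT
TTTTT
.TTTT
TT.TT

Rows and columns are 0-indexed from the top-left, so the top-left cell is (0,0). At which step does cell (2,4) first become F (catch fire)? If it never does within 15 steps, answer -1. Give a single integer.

Step 1: cell (2,4)='T' (+6 fires, +2 burnt)
Step 2: cell (2,4)='F' (+6 fires, +6 burnt)
  -> target ignites at step 2
Step 3: cell (2,4)='.' (+5 fires, +6 burnt)
Step 4: cell (2,4)='.' (+3 fires, +5 burnt)
Step 5: cell (2,4)='.' (+1 fires, +3 burnt)
Step 6: cell (2,4)='.' (+0 fires, +1 burnt)
  fire out at step 6

2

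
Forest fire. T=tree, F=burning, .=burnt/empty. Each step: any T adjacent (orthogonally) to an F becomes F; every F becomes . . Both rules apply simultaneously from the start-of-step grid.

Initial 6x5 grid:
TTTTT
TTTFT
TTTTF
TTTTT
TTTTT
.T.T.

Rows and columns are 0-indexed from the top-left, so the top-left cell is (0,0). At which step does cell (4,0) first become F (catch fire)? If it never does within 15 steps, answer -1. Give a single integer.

Step 1: cell (4,0)='T' (+5 fires, +2 burnt)
Step 2: cell (4,0)='T' (+6 fires, +5 burnt)
Step 3: cell (4,0)='T' (+5 fires, +6 burnt)
Step 4: cell (4,0)='T' (+5 fires, +5 burnt)
Step 5: cell (4,0)='T' (+2 fires, +5 burnt)
Step 6: cell (4,0)='F' (+2 fires, +2 burnt)
  -> target ignites at step 6
Step 7: cell (4,0)='.' (+0 fires, +2 burnt)
  fire out at step 7

6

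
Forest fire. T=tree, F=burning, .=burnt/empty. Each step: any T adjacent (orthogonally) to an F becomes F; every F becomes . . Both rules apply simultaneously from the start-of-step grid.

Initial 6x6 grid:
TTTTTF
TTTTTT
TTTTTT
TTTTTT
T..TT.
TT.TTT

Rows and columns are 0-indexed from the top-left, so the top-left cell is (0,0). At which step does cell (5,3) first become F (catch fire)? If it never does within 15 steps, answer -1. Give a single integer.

Step 1: cell (5,3)='T' (+2 fires, +1 burnt)
Step 2: cell (5,3)='T' (+3 fires, +2 burnt)
Step 3: cell (5,3)='T' (+4 fires, +3 burnt)
Step 4: cell (5,3)='T' (+4 fires, +4 burnt)
Step 5: cell (5,3)='T' (+5 fires, +4 burnt)
Step 6: cell (5,3)='T' (+5 fires, +5 burnt)
Step 7: cell (5,3)='F' (+4 fires, +5 burnt)
  -> target ignites at step 7
Step 8: cell (5,3)='.' (+1 fires, +4 burnt)
Step 9: cell (5,3)='.' (+1 fires, +1 burnt)
Step 10: cell (5,3)='.' (+1 fires, +1 burnt)
Step 11: cell (5,3)='.' (+1 fires, +1 burnt)
Step 12: cell (5,3)='.' (+0 fires, +1 burnt)
  fire out at step 12

7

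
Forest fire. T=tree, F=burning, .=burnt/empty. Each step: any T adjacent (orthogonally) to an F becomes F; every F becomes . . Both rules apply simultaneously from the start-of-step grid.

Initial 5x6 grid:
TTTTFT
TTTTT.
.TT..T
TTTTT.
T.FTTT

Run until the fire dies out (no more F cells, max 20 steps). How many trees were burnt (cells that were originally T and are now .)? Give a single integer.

Step 1: +5 fires, +2 burnt (F count now 5)
Step 2: +6 fires, +5 burnt (F count now 6)
Step 3: +6 fires, +6 burnt (F count now 6)
Step 4: +3 fires, +6 burnt (F count now 3)
Step 5: +1 fires, +3 burnt (F count now 1)
Step 6: +0 fires, +1 burnt (F count now 0)
Fire out after step 6
Initially T: 22, now '.': 29
Total burnt (originally-T cells now '.'): 21

Answer: 21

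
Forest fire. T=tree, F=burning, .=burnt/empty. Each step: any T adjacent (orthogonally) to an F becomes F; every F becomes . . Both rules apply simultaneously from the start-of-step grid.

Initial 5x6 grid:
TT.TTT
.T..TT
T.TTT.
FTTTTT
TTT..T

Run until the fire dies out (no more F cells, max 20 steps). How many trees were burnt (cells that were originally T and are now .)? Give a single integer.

Step 1: +3 fires, +1 burnt (F count now 3)
Step 2: +2 fires, +3 burnt (F count now 2)
Step 3: +3 fires, +2 burnt (F count now 3)
Step 4: +2 fires, +3 burnt (F count now 2)
Step 5: +2 fires, +2 burnt (F count now 2)
Step 6: +2 fires, +2 burnt (F count now 2)
Step 7: +2 fires, +2 burnt (F count now 2)
Step 8: +2 fires, +2 burnt (F count now 2)
Step 9: +0 fires, +2 burnt (F count now 0)
Fire out after step 9
Initially T: 21, now '.': 27
Total burnt (originally-T cells now '.'): 18

Answer: 18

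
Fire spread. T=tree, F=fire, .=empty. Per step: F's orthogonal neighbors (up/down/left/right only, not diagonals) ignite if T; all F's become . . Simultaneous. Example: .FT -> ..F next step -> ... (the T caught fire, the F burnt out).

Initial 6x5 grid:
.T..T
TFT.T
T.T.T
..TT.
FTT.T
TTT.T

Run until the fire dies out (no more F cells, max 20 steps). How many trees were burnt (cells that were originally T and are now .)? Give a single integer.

Answer: 12

Derivation:
Step 1: +5 fires, +2 burnt (F count now 5)
Step 2: +4 fires, +5 burnt (F count now 4)
Step 3: +2 fires, +4 burnt (F count now 2)
Step 4: +1 fires, +2 burnt (F count now 1)
Step 5: +0 fires, +1 burnt (F count now 0)
Fire out after step 5
Initially T: 17, now '.': 25
Total burnt (originally-T cells now '.'): 12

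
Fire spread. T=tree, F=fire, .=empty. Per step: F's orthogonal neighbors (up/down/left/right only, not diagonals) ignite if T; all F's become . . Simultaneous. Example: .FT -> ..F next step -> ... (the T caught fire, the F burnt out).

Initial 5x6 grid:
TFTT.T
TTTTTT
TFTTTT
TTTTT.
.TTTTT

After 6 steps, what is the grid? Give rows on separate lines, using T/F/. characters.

Step 1: 6 trees catch fire, 2 burn out
  F.FT.T
  TFTTTT
  F.FTTT
  TFTTT.
  .TTTTT
Step 2: 7 trees catch fire, 6 burn out
  ...F.T
  F.FTTT
  ...FTT
  F.FTT.
  .FTTTT
Step 3: 4 trees catch fire, 7 burn out
  .....T
  ...FTT
  ....FT
  ...FT.
  ..FTTT
Step 4: 4 trees catch fire, 4 burn out
  .....T
  ....FT
  .....F
  ....F.
  ...FTT
Step 5: 2 trees catch fire, 4 burn out
  .....T
  .....F
  ......
  ......
  ....FT
Step 6: 2 trees catch fire, 2 burn out
  .....F
  ......
  ......
  ......
  .....F

.....F
......
......
......
.....F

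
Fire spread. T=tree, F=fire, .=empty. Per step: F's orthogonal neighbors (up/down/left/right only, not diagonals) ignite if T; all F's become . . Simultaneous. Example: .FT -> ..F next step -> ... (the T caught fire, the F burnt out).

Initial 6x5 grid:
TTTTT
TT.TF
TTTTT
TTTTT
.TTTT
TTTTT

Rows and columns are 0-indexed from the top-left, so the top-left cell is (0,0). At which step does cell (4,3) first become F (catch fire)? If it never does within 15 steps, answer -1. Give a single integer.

Step 1: cell (4,3)='T' (+3 fires, +1 burnt)
Step 2: cell (4,3)='T' (+3 fires, +3 burnt)
Step 3: cell (4,3)='T' (+4 fires, +3 burnt)
Step 4: cell (4,3)='F' (+5 fires, +4 burnt)
  -> target ignites at step 4
Step 5: cell (4,3)='.' (+6 fires, +5 burnt)
Step 6: cell (4,3)='.' (+4 fires, +6 burnt)
Step 7: cell (4,3)='.' (+1 fires, +4 burnt)
Step 8: cell (4,3)='.' (+1 fires, +1 burnt)
Step 9: cell (4,3)='.' (+0 fires, +1 burnt)
  fire out at step 9

4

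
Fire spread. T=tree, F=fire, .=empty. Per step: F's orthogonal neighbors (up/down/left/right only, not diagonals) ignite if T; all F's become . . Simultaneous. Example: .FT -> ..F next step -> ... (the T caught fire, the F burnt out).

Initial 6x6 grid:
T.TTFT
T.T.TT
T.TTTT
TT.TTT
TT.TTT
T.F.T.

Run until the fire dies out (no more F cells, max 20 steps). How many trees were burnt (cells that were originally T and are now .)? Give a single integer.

Answer: 17

Derivation:
Step 1: +3 fires, +2 burnt (F count now 3)
Step 2: +3 fires, +3 burnt (F count now 3)
Step 3: +4 fires, +3 burnt (F count now 4)
Step 4: +4 fires, +4 burnt (F count now 4)
Step 5: +3 fires, +4 burnt (F count now 3)
Step 6: +0 fires, +3 burnt (F count now 0)
Fire out after step 6
Initially T: 25, now '.': 28
Total burnt (originally-T cells now '.'): 17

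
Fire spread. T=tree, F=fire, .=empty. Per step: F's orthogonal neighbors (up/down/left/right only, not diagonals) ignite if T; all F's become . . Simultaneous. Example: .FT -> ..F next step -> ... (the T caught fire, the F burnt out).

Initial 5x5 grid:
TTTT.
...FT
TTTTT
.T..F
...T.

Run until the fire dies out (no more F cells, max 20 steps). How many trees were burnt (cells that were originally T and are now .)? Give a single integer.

Answer: 11

Derivation:
Step 1: +4 fires, +2 burnt (F count now 4)
Step 2: +2 fires, +4 burnt (F count now 2)
Step 3: +2 fires, +2 burnt (F count now 2)
Step 4: +3 fires, +2 burnt (F count now 3)
Step 5: +0 fires, +3 burnt (F count now 0)
Fire out after step 5
Initially T: 12, now '.': 24
Total burnt (originally-T cells now '.'): 11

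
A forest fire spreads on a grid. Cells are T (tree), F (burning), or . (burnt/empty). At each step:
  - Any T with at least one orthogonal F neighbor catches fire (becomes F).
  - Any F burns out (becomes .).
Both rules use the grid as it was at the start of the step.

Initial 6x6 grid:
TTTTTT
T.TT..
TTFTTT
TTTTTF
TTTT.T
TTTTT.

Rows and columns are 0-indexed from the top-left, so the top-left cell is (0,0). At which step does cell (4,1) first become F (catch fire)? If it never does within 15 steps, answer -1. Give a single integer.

Step 1: cell (4,1)='T' (+7 fires, +2 burnt)
Step 2: cell (4,1)='T' (+7 fires, +7 burnt)
Step 3: cell (4,1)='F' (+7 fires, +7 burnt)
  -> target ignites at step 3
Step 4: cell (4,1)='.' (+5 fires, +7 burnt)
Step 5: cell (4,1)='.' (+3 fires, +5 burnt)
Step 6: cell (4,1)='.' (+0 fires, +3 burnt)
  fire out at step 6

3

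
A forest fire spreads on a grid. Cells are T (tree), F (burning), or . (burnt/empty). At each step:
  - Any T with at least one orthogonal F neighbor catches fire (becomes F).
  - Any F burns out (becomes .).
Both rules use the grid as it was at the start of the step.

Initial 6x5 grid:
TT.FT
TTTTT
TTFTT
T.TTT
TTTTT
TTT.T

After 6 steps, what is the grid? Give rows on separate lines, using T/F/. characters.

Step 1: 6 trees catch fire, 2 burn out
  TT..F
  TTFFT
  TF.FT
  T.FTT
  TTTTT
  TTT.T
Step 2: 6 trees catch fire, 6 burn out
  TT...
  TF..F
  F...F
  T..FT
  TTFTT
  TTT.T
Step 3: 7 trees catch fire, 6 burn out
  TF...
  F....
  .....
  F...F
  TF.FT
  TTF.T
Step 4: 4 trees catch fire, 7 burn out
  F....
  .....
  .....
  .....
  F...F
  TF..T
Step 5: 2 trees catch fire, 4 burn out
  .....
  .....
  .....
  .....
  .....
  F...F
Step 6: 0 trees catch fire, 2 burn out
  .....
  .....
  .....
  .....
  .....
  .....

.....
.....
.....
.....
.....
.....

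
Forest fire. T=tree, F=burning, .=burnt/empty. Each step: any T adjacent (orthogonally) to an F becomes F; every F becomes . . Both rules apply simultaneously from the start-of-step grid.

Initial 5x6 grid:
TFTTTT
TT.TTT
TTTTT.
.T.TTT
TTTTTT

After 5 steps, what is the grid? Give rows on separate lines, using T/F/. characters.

Step 1: 3 trees catch fire, 1 burn out
  F.FTTT
  TF.TTT
  TTTTT.
  .T.TTT
  TTTTTT
Step 2: 3 trees catch fire, 3 burn out
  ...FTT
  F..TTT
  TFTTT.
  .T.TTT
  TTTTTT
Step 3: 5 trees catch fire, 3 burn out
  ....FT
  ...FTT
  F.FTT.
  .F.TTT
  TTTTTT
Step 4: 4 trees catch fire, 5 burn out
  .....F
  ....FT
  ...FT.
  ...TTT
  TFTTTT
Step 5: 5 trees catch fire, 4 burn out
  ......
  .....F
  ....F.
  ...FTT
  F.FTTT

......
.....F
....F.
...FTT
F.FTTT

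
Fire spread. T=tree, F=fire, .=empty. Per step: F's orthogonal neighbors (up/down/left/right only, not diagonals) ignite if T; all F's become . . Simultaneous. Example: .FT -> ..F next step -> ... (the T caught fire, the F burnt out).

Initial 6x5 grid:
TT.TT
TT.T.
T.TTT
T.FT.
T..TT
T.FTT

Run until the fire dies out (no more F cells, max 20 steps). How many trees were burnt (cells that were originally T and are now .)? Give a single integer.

Answer: 11

Derivation:
Step 1: +3 fires, +2 burnt (F count now 3)
Step 2: +3 fires, +3 burnt (F count now 3)
Step 3: +3 fires, +3 burnt (F count now 3)
Step 4: +1 fires, +3 burnt (F count now 1)
Step 5: +1 fires, +1 burnt (F count now 1)
Step 6: +0 fires, +1 burnt (F count now 0)
Fire out after step 6
Initially T: 19, now '.': 22
Total burnt (originally-T cells now '.'): 11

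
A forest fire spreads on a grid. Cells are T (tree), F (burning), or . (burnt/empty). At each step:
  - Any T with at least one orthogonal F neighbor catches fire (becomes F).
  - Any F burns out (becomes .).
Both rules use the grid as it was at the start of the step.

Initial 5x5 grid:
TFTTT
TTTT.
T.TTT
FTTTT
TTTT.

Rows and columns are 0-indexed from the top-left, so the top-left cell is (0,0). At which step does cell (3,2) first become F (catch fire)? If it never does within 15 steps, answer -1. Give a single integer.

Step 1: cell (3,2)='T' (+6 fires, +2 burnt)
Step 2: cell (3,2)='F' (+5 fires, +6 burnt)
  -> target ignites at step 2
Step 3: cell (3,2)='.' (+5 fires, +5 burnt)
Step 4: cell (3,2)='.' (+3 fires, +5 burnt)
Step 5: cell (3,2)='.' (+1 fires, +3 burnt)
Step 6: cell (3,2)='.' (+0 fires, +1 burnt)
  fire out at step 6

2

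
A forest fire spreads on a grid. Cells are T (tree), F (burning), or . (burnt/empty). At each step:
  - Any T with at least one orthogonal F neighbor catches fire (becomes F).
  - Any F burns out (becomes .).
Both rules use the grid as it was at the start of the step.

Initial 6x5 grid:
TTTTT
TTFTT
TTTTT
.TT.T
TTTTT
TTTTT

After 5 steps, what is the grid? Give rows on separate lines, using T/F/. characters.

Step 1: 4 trees catch fire, 1 burn out
  TTFTT
  TF.FT
  TTFTT
  .TT.T
  TTTTT
  TTTTT
Step 2: 7 trees catch fire, 4 burn out
  TF.FT
  F...F
  TF.FT
  .TF.T
  TTTTT
  TTTTT
Step 3: 6 trees catch fire, 7 burn out
  F...F
  .....
  F...F
  .F..T
  TTFTT
  TTTTT
Step 4: 4 trees catch fire, 6 burn out
  .....
  .....
  .....
  ....F
  TF.FT
  TTFTT
Step 5: 4 trees catch fire, 4 burn out
  .....
  .....
  .....
  .....
  F...F
  TF.FT

.....
.....
.....
.....
F...F
TF.FT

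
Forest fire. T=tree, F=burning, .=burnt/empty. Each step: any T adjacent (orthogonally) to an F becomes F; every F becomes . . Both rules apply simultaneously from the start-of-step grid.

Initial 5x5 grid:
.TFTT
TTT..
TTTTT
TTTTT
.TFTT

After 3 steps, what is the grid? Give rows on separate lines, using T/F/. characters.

Step 1: 6 trees catch fire, 2 burn out
  .F.FT
  TTF..
  TTTTT
  TTFTT
  .F.FT
Step 2: 6 trees catch fire, 6 burn out
  ....F
  TF...
  TTFTT
  TF.FT
  ....F
Step 3: 5 trees catch fire, 6 burn out
  .....
  F....
  TF.FT
  F...F
  .....

.....
F....
TF.FT
F...F
.....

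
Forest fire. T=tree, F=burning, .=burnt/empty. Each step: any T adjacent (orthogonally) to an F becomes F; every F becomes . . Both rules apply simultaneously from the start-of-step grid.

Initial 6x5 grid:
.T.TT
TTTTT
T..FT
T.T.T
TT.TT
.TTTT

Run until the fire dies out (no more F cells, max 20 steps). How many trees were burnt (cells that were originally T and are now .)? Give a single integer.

Step 1: +2 fires, +1 burnt (F count now 2)
Step 2: +4 fires, +2 burnt (F count now 4)
Step 3: +3 fires, +4 burnt (F count now 3)
Step 4: +4 fires, +3 burnt (F count now 4)
Step 5: +2 fires, +4 burnt (F count now 2)
Step 6: +2 fires, +2 burnt (F count now 2)
Step 7: +2 fires, +2 burnt (F count now 2)
Step 8: +1 fires, +2 burnt (F count now 1)
Step 9: +0 fires, +1 burnt (F count now 0)
Fire out after step 9
Initially T: 21, now '.': 29
Total burnt (originally-T cells now '.'): 20

Answer: 20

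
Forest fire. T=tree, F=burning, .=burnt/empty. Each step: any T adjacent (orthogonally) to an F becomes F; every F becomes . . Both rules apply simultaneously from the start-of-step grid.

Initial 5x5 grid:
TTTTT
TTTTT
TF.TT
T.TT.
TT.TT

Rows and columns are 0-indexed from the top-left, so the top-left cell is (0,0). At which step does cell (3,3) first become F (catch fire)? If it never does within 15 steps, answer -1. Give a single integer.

Step 1: cell (3,3)='T' (+2 fires, +1 burnt)
Step 2: cell (3,3)='T' (+4 fires, +2 burnt)
Step 3: cell (3,3)='T' (+4 fires, +4 burnt)
Step 4: cell (3,3)='T' (+4 fires, +4 burnt)
Step 5: cell (3,3)='F' (+3 fires, +4 burnt)
  -> target ignites at step 5
Step 6: cell (3,3)='.' (+2 fires, +3 burnt)
Step 7: cell (3,3)='.' (+1 fires, +2 burnt)
Step 8: cell (3,3)='.' (+0 fires, +1 burnt)
  fire out at step 8

5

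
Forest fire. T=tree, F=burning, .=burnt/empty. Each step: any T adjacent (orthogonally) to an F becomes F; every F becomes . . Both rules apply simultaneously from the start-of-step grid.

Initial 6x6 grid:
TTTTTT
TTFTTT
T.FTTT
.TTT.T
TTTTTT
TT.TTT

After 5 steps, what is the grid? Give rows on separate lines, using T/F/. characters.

Step 1: 5 trees catch fire, 2 burn out
  TTFTTT
  TF.FTT
  T..FTT
  .TFT.T
  TTTTTT
  TT.TTT
Step 2: 8 trees catch fire, 5 burn out
  TF.FTT
  F...FT
  T...FT
  .F.F.T
  TTFTTT
  TT.TTT
Step 3: 7 trees catch fire, 8 burn out
  F...FT
  .....F
  F....F
  .....T
  TF.FTT
  TT.TTT
Step 4: 6 trees catch fire, 7 burn out
  .....F
  ......
  ......
  .....F
  F...FT
  TF.FTT
Step 5: 3 trees catch fire, 6 burn out
  ......
  ......
  ......
  ......
  .....F
  F...FT

......
......
......
......
.....F
F...FT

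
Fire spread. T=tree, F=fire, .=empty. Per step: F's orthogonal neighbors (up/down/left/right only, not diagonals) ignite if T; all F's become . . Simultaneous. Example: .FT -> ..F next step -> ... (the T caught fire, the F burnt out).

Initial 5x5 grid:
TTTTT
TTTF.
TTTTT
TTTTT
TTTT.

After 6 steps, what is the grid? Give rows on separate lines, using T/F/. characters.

Step 1: 3 trees catch fire, 1 burn out
  TTTFT
  TTF..
  TTTFT
  TTTTT
  TTTT.
Step 2: 6 trees catch fire, 3 burn out
  TTF.F
  TF...
  TTF.F
  TTTFT
  TTTT.
Step 3: 6 trees catch fire, 6 burn out
  TF...
  F....
  TF...
  TTF.F
  TTTF.
Step 4: 4 trees catch fire, 6 burn out
  F....
  .....
  F....
  TF...
  TTF..
Step 5: 2 trees catch fire, 4 burn out
  .....
  .....
  .....
  F....
  TF...
Step 6: 1 trees catch fire, 2 burn out
  .....
  .....
  .....
  .....
  F....

.....
.....
.....
.....
F....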